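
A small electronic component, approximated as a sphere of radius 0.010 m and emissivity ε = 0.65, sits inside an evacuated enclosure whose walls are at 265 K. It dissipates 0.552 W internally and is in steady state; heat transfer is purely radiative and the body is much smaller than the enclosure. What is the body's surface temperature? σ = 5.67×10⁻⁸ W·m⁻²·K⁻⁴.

T ≈ 360 K

For a small grey body in a large enclosure, net radiated power = εσA(T⁴ − T_w⁴).
Steady state: P = εσA(T⁴ − T_w⁴) with A = 4πr² = 0.001257 m².
T⁴ = P/(εσA) + T_w⁴ = 0.552/(0.65·5.67×10⁻⁸·0.001257) + (265)⁴
    = 1.192×10¹⁰ + 4.932×10⁹ = 1.685×10¹⁰ K⁴.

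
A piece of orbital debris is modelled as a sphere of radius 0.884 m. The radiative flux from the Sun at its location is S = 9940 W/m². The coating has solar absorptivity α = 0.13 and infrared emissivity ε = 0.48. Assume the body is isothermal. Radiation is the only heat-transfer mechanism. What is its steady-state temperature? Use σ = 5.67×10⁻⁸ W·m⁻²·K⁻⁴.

T ≈ 330 K

At equilibrium, absorbed power = emitted power.
Absorbing cross-section = πr² = 2.455 m²; emitting surface = 4πr² = 9.820 m² (ratio 4).
αS·A_cross = εσ·A_surf·T⁴  ⇒  T⁴ = αS/(ε·4σ).
T⁴ = 0.130·9940/(0.48·4·5.67×10⁻⁸) = 1.187×10¹⁰ K⁴.
T = (1.187×10¹⁰)^(1/4).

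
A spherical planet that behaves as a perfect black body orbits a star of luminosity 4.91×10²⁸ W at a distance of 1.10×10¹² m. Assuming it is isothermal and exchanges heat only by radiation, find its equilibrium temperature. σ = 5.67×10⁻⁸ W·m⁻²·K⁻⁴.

T ≈ 345 K

First find the stellar flux at distance d: S = L/(4πd²) = 4.91×10²⁸/(4π·(1.10×10¹²)²) = 3229 W/m².
For an isothermal sphere, absorbed (1−a)S·πr² = emitted σ·4πr²·T⁴, so T⁴ = (1−a)S/(4σ).
T⁴ = 1.00·3229/(4·5.67×10⁻⁸) = 1.424×10¹⁰ K⁴.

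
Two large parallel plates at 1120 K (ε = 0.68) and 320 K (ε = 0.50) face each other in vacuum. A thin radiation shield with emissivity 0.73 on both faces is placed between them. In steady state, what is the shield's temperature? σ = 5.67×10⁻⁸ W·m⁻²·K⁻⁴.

T_s ≈ 971 K

In steady state the net flux on the hot side equals that on the cold side.
σ(T₁⁴−T_s⁴)/D₁ = σ(T_s⁴−T₂⁴)/D₂, with D₁ = 1/ε₁+1/ε_s−1 = 1.840, D₂ = 1/ε_s+1/ε₂−1 = 2.370.
Solve for T_s⁴: T_s⁴ = (D₂·T₁⁴ + D₁·T₂⁴)/(D₁+D₂) = 8.903×10¹¹ K⁴.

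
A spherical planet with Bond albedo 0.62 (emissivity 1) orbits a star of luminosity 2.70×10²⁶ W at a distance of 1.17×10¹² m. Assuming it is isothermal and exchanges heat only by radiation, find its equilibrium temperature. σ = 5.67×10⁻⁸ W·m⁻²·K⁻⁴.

First find the stellar flux at distance d: S = L/(4πd²) = 2.70×10²⁶/(4π·(1.17×10¹²)²) = 15.70 W/m².
For an isothermal sphere, absorbed (1−a)S·πr² = emitted σ·4πr²·T⁴, so T⁴ = (1−a)S/(4σ).
T⁴ = 0.380·15.70/(4·5.67×10⁻⁸) = 2.630×10⁷ K⁴.

T ≈ 71.6 K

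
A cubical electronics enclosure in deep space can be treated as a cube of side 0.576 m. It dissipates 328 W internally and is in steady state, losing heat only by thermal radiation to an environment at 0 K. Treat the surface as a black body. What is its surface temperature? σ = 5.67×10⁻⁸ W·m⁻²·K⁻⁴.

T ≈ 232 K

Steady state: internal power = radiated power, P = εσA T⁴.
Radiating area A = 6L² = 1.991 m².
T⁴ = P/(εσA) = 328/(1.0·5.67×10⁻⁸·1.991) = 2.906×10⁹ K⁴.
T = (2.906×10⁹)^(1/4).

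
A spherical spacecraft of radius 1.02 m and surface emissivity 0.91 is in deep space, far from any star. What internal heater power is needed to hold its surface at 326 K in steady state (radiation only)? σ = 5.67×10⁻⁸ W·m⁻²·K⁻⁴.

P ≈ 7620 W

P = εσ·4πr²·T⁴.
4πr² = 13.07 m²; T⁴ = 1.129×10¹⁰ K⁴.
P = 0.91·5.67×10⁻⁸·13.07·1.129×10¹⁰.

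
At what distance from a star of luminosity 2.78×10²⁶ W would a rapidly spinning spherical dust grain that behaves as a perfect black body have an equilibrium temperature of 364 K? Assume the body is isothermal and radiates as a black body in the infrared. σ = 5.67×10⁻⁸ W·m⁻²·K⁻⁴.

d ≈ 7.45×10¹⁰ m

For an isothermal black-emitting sphere, (1−a)S·πr² = σ·4πr²·T⁴ ⇒ S = 4σT⁴/(1−a).
S = 4·5.67×10⁻⁸·(364)⁴/1.00 = 3982 W/m².
Flux falls as S = L/(4πd²), so d = √(L/(4πS)) = √(2.78×10²⁶/(4π·3982)).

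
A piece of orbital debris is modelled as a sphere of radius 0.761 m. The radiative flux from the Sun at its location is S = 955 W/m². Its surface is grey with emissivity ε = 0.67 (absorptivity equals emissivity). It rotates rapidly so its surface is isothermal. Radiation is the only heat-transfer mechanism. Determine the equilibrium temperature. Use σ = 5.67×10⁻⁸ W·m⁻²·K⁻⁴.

At equilibrium, absorbed power = emitted power.
Absorbing cross-section = πr² = 1.819 m²; emitting surface = 4πr² = 7.277 m² (ratio 4).
εS·A_cross = εσ·A_surf·T⁴  ⇒  T⁴ = S/(4σ)   (ε cancels).
T⁴ = 955/(4·5.67×10⁻⁸) = 4.211×10⁹ K⁴.
T = (4.211×10⁹)^(1/4).

T ≈ 255 K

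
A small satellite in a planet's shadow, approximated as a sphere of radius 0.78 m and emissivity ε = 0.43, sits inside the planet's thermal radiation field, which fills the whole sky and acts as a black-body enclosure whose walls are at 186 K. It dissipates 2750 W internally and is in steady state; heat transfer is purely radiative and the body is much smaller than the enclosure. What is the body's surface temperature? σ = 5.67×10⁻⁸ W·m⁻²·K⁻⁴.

T ≈ 355 K

For a small grey body in a large enclosure, net radiated power = εσA(T⁴ − T_w⁴).
Steady state: P = εσA(T⁴ − T_w⁴) with A = 4πr² = 7.645 m².
T⁴ = P/(εσA) + T_w⁴ = 2750/(0.43·5.67×10⁻⁸·7.645) + (186)⁴
    = 1.475×10¹⁰ + 1.197×10⁹ = 1.595×10¹⁰ K⁴.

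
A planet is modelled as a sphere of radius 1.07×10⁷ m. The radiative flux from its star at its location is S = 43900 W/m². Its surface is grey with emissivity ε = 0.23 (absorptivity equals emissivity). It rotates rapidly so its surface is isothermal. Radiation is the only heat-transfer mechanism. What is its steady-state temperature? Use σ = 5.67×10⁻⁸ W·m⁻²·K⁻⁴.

At equilibrium, absorbed power = emitted power.
Absorbing cross-section = πr² = 3.597×10¹⁴ m²; emitting surface = 4πr² = 1.439×10¹⁵ m² (ratio 4).
εS·A_cross = εσ·A_surf·T⁴  ⇒  T⁴ = S/(4σ)   (ε cancels).
T⁴ = 43900/(4·5.67×10⁻⁸) = 1.936×10¹¹ K⁴.
T = (1.936×10¹¹)^(1/4).

T ≈ 663 K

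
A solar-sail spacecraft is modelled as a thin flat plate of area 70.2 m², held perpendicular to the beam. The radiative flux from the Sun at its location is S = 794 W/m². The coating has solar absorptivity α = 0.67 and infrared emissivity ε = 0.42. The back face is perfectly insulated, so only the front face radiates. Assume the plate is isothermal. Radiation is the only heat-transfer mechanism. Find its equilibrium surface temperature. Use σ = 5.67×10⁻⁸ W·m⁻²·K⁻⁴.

At equilibrium, absorbed power = emitted power.
Absorbing cross-section = A = 70.20 m²; emitting surface = A = 70.20 m² (ratio 1).
αS·A_cross = εσ·A_surf·T⁴  ⇒  T⁴ = αS/(ε·1σ).
T⁴ = 0.670·794/(0.42·1·5.67×10⁻⁸) = 2.234×10¹⁰ K⁴.
T = (2.234×10¹⁰)^(1/4).

T ≈ 387 K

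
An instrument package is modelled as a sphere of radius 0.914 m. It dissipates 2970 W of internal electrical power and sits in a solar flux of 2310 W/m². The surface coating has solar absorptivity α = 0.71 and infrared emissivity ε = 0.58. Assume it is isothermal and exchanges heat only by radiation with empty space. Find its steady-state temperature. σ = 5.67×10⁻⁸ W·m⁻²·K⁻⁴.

T ≈ 381 K

At steady state, absorbed solar power + internal power = radiated power.
Absorbed: α·S·A_cross = 0.71·2310·2.624 = 4304 W (cross-section πr²).
Total input = 4304 + 2970 = 7274 W.
Radiated: εσ·A_surf·T⁴ with A_surf = 4πr² = 10.50 m².
T⁴ = 7274/(0.58·5.67×10⁻⁸·10.50) = 2.107×10¹⁰ K⁴.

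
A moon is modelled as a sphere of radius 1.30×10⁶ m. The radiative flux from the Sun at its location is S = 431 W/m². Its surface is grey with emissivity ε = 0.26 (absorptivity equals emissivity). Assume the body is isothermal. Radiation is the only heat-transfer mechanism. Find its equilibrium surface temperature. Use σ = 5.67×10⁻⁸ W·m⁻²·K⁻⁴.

At equilibrium, absorbed power = emitted power.
Absorbing cross-section = πr² = 5.309×10¹² m²; emitting surface = 4πr² = 2.124×10¹³ m² (ratio 4).
εS·A_cross = εσ·A_surf·T⁴  ⇒  T⁴ = S/(4σ)   (ε cancels).
T⁴ = 431/(4·5.67×10⁻⁸) = 1.900×10⁹ K⁴.
T = (1.900×10⁹)^(1/4).

T ≈ 209 K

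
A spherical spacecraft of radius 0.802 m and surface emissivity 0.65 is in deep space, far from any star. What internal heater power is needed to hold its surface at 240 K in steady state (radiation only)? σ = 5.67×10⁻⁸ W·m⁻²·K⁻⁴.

P ≈ 988 W

P = εσ·4πr²·T⁴.
4πr² = 8.083 m²; T⁴ = 3.318×10⁹ K⁴.
P = 0.65·5.67×10⁻⁸·8.083·3.318×10⁹.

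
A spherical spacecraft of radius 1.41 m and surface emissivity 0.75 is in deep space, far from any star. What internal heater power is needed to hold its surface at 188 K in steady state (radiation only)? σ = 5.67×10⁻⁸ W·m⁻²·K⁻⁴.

P ≈ 1330 W

P = εσ·4πr²·T⁴.
4πr² = 24.98 m²; T⁴ = 1.249×10⁹ K⁴.
P = 0.75·5.67×10⁻⁸·24.98·1.249×10⁹.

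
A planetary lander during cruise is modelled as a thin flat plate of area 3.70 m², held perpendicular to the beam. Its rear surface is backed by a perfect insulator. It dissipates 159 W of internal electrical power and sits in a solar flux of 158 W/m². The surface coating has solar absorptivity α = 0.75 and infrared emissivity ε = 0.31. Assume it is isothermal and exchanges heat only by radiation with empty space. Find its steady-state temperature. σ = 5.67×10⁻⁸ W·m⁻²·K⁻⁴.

T ≈ 310 K

At steady state, absorbed solar power + internal power = radiated power.
Absorbed: α·S·A_cross = 0.75·158·3.700 = 438.5 W (cross-section A).
Total input = 438.5 + 159 = 597.5 W.
Radiated: εσ·A_surf·T⁴ with A_surf = A = 3.700 m².
T⁴ = 597.5/(0.31·5.67×10⁻⁸·3.700) = 9.187×10⁹ K⁴.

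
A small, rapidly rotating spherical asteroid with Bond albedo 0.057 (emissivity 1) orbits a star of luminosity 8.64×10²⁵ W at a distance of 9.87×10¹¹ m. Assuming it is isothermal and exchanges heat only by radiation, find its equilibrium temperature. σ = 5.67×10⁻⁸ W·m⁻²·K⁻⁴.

First find the stellar flux at distance d: S = L/(4πd²) = 8.64×10²⁵/(4π·(9.87×10¹¹)²) = 7.058 W/m².
For an isothermal sphere, absorbed (1−a)S·πr² = emitted σ·4πr²·T⁴, so T⁴ = (1−a)S/(4σ).
T⁴ = 0.943·7.058/(4·5.67×10⁻⁸) = 2.935×10⁷ K⁴.

T ≈ 73.6 K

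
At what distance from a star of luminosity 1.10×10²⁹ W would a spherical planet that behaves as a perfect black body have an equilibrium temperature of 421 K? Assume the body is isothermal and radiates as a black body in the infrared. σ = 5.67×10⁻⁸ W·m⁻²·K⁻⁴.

d ≈ 1.11×10¹² m

For an isothermal black-emitting sphere, (1−a)S·πr² = σ·4πr²·T⁴ ⇒ S = 4σT⁴/(1−a).
S = 4·5.67×10⁻⁸·(421)⁴/1.00 = 7125 W/m².
Flux falls as S = L/(4πd²), so d = √(L/(4πS)) = √(1.10×10²⁹/(4π·7125)).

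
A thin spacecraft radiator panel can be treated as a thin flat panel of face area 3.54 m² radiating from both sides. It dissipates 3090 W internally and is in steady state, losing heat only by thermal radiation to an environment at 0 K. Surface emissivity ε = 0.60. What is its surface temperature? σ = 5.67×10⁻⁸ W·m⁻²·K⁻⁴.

T ≈ 337 K

Steady state: internal power = radiated power, P = εσA T⁴.
Radiating area A = 2·3.54 = 7.080 m².
T⁴ = P/(εσA) = 3090/(0.60·5.67×10⁻⁸·7.080) = 1.283×10¹⁰ K⁴.
T = (1.283×10¹⁰)^(1/4).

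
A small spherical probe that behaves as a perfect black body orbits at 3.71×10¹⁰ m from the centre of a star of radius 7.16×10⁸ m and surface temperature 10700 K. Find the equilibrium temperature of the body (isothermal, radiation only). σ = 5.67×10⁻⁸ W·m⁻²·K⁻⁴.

The star's surface emits σT_*⁴; at distance d the flux is S = σT_*⁴(R_*/d)².
S = 5.67×10⁻⁸·(10700)⁴·(7.16×10⁸/3.71×10¹⁰)² = 2.768×10⁵ W/m².
For an isothermal sphere T⁴ = (1−a)S/(4σ) = 1.221×10¹² K⁴.

T ≈ 1050 K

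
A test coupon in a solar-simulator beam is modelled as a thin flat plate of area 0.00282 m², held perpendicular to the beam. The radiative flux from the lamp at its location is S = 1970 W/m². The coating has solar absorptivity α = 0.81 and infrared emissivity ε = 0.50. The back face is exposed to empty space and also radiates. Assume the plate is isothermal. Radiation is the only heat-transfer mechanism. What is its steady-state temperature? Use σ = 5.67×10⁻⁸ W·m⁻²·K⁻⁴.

At equilibrium, absorbed power = emitted power.
Absorbing cross-section = A = 0.002820 m²; emitting surface = 2A = 0.005640 m² (ratio 2).
αS·A_cross = εσ·A_surf·T⁴  ⇒  T⁴ = αS/(ε·2σ).
T⁴ = 0.810·1970/(0.50·2·5.67×10⁻⁸) = 2.814×10¹⁰ K⁴.
T = (2.814×10¹⁰)^(1/4).

T ≈ 410 K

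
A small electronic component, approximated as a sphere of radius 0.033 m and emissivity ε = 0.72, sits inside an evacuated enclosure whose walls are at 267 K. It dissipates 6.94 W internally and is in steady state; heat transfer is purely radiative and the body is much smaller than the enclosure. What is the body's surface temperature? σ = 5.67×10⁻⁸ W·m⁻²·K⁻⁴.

T ≈ 364 K

For a small grey body in a large enclosure, net radiated power = εσA(T⁴ − T_w⁴).
Steady state: P = εσA(T⁴ − T_w⁴) with A = 4πr² = 0.01368 m².
T⁴ = P/(εσA) + T_w⁴ = 6.94/(0.72·5.67×10⁻⁸·0.01368) + (267)⁴
    = 1.242×10¹⁰ + 5.082×10⁹ = 1.750×10¹⁰ K⁴.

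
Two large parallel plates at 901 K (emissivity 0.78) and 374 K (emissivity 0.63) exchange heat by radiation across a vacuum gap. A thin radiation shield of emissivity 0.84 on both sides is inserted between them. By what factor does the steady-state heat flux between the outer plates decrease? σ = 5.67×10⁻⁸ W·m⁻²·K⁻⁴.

Without shield: q₀ = σΔ(T⁴)/(1/ε₁+1/ε₂−1) with denominator 1.869.
With shield the two gaps are in series; the resistances add: (1/ε₁+1/ε_s−1)+(1/ε_s+1/ε₂−1) = 1.473+1.778 = 3.250.
Heat-flux ratio q₀/q = 3.250/1.869.

factor ≈ 1.74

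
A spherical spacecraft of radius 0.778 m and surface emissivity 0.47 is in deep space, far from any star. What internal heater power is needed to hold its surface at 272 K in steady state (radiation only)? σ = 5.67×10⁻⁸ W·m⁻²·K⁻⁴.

P = εσ·4πr²·T⁴.
4πr² = 7.606 m²; T⁴ = 5.474×10⁹ K⁴.
P = 0.47·5.67×10⁻⁸·7.606·5.474×10⁹.

P ≈ 1110 W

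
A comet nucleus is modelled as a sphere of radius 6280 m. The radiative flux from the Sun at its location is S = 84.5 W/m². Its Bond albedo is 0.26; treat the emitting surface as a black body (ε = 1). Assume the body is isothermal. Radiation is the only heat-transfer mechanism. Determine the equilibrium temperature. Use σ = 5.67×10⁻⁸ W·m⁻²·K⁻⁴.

At equilibrium, absorbed power = emitted power.
Absorbing cross-section = πr² = 1.239×10⁸ m²; emitting surface = 4πr² = 4.956×10⁸ m² (ratio 4).
(1−a)S·A_cross = εσ·A_surf·T⁴  ⇒  T⁴ = (1−a)S/(4σ).
T⁴ = 0.740·84.5/(4·5.67×10⁻⁸) = 2.757×10⁸ K⁴.
T = (2.757×10⁸)^(1/4).

T ≈ 129 K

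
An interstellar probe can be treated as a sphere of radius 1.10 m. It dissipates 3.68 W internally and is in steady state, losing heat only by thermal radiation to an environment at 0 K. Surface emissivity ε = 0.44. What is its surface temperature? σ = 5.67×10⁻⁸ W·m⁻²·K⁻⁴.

T ≈ 55.8 K

Steady state: internal power = radiated power, P = εσA T⁴.
Radiating area A = 4πr² = 15.21 m².
T⁴ = P/(εσA) = 3.68/(0.44·5.67×10⁻⁸·15.21) = 9.701×10⁶ K⁴.
T = (9.701×10⁶)^(1/4).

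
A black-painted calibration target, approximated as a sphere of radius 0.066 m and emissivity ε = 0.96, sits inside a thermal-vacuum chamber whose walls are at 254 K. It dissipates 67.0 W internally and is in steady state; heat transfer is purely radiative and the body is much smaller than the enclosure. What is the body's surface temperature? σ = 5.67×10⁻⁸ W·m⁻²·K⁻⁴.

T ≈ 404 K

For a small grey body in a large enclosure, net radiated power = εσA(T⁴ − T_w⁴).
Steady state: P = εσA(T⁴ − T_w⁴) with A = 4πr² = 0.05474 m².
T⁴ = P/(εσA) + T_w⁴ = 67.0/(0.96·5.67×10⁻⁸·0.05474) + (254)⁴
    = 2.249×10¹⁰ + 4.162×10⁹ = 2.665×10¹⁰ K⁴.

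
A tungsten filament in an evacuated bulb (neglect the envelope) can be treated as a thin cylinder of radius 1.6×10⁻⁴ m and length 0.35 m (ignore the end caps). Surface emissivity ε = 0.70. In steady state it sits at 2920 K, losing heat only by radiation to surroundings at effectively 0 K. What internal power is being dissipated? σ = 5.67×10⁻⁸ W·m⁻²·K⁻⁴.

Steady state: P = εσA T⁴.
A = 2πrL = 3.519×10⁻⁴ m²; T⁴ = (2920)⁴ = 7.270×10¹³ K⁴.
P = 0.70 × 5.67×10⁻⁸ × 3.519×10⁻⁴ × 7.270×10¹³.

P ≈ 1020 W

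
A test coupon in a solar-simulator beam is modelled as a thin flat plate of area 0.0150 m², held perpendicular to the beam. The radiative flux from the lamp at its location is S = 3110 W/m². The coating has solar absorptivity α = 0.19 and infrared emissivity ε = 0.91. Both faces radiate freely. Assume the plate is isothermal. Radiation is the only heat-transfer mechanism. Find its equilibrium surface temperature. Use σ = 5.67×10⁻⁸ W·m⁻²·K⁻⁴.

At equilibrium, absorbed power = emitted power.
Absorbing cross-section = A = 0.01500 m²; emitting surface = 2A = 0.03000 m² (ratio 2).
αS·A_cross = εσ·A_surf·T⁴  ⇒  T⁴ = αS/(ε·2σ).
T⁴ = 0.190·3110/(0.91·2·5.67×10⁻⁸) = 5.726×10⁹ K⁴.
T = (5.726×10⁹)^(1/4).

T ≈ 275 K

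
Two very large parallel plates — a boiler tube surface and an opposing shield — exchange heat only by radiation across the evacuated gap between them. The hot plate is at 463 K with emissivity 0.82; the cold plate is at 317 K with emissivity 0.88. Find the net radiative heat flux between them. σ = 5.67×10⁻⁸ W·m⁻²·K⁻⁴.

For two infinite grey parallel plates, q = σ(T₁⁴ − T₂⁴)/(1/ε₁ + 1/ε₂ − 1).
T₁⁴ − T₂⁴ = 4.595×10¹⁰ − 1.010×10¹⁰ = 3.586×10¹⁰ K⁴.
1/ε₁ + 1/ε₂ − 1 = 1.220 + 1.136 − 1 = 1.356.
q = 5.67×10⁻⁸ × 3.586×10¹⁰ / 1.356.

q ≈ 1500 W/m²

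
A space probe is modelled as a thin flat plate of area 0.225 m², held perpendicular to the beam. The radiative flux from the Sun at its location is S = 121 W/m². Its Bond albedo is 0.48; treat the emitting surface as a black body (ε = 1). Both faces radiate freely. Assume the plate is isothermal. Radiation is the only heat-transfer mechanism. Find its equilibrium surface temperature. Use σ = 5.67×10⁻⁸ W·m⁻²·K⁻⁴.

T ≈ 153 K

At equilibrium, absorbed power = emitted power.
Absorbing cross-section = A = 0.2250 m²; emitting surface = 2A = 0.4500 m² (ratio 2).
(1−a)S·A_cross = εσ·A_surf·T⁴  ⇒  T⁴ = (1−a)S/(2σ).
T⁴ = 0.520·121/(2·5.67×10⁻⁸) = 5.549×10⁸ K⁴.
T = (5.549×10⁸)^(1/4).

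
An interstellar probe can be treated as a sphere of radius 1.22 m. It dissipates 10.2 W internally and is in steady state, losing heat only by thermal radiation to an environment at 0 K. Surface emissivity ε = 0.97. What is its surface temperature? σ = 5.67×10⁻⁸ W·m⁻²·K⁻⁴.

T ≈ 56.1 K

Steady state: internal power = radiated power, P = εσA T⁴.
Radiating area A = 4πr² = 18.70 m².
T⁴ = P/(εσA) = 10.2/(0.97·5.67×10⁻⁸·18.70) = 9.916×10⁶ K⁴.
T = (9.916×10⁶)^(1/4).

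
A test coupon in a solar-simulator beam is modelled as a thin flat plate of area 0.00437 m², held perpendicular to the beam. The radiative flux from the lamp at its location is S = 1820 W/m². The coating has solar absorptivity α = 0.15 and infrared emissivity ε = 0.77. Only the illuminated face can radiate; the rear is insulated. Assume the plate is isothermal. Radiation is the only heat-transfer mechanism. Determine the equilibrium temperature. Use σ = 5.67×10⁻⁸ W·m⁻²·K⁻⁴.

At equilibrium, absorbed power = emitted power.
Absorbing cross-section = A = 0.004370 m²; emitting surface = A = 0.004370 m² (ratio 1).
αS·A_cross = εσ·A_surf·T⁴  ⇒  T⁴ = αS/(ε·1σ).
T⁴ = 0.150·1820/(0.77·1·5.67×10⁻⁸) = 6.253×10⁹ K⁴.
T = (6.253×10⁹)^(1/4).

T ≈ 281 K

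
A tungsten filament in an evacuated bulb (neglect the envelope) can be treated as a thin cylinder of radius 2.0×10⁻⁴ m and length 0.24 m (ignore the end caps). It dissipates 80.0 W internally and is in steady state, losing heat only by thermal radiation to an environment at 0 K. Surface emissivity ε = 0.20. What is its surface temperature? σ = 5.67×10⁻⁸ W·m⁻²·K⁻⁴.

T ≈ 2200 K

Steady state: internal power = radiated power, P = εσA T⁴.
Radiating area A = 2πrL = 3.016×10⁻⁴ m².
T⁴ = P/(εσA) = 80.0/(0.20·5.67×10⁻⁸·3.016×10⁻⁴) = 2.339×10¹³ K⁴.
T = (2.339×10¹³)^(1/4).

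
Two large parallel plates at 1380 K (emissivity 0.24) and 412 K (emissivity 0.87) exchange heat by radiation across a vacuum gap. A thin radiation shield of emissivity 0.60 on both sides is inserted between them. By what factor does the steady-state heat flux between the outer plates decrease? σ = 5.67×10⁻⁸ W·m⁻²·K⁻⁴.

factor ≈ 1.54

Without shield: q₀ = σΔ(T⁴)/(1/ε₁+1/ε₂−1) with denominator 4.316.
With shield the two gaps are in series; the resistances add: (1/ε₁+1/ε_s−1)+(1/ε_s+1/ε₂−1) = 4.833+1.816 = 6.649.
Heat-flux ratio q₀/q = 6.649/4.316.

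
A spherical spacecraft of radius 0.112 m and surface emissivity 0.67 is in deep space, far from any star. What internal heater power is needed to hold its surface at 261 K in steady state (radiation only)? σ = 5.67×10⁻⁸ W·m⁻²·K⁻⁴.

P = εσ·4πr²·T⁴.
4πr² = 0.1576 m²; T⁴ = 4.640×10⁹ K⁴.
P = 0.67·5.67×10⁻⁸·0.1576·4.640×10⁹.

P ≈ 27.8 W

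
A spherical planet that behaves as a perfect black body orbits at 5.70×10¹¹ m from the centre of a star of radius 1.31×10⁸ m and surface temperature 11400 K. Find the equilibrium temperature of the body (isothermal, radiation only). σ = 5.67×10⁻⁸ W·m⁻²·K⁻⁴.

The star's surface emits σT_*⁴; at distance d the flux is S = σT_*⁴(R_*/d)².
S = 5.67×10⁻⁸·(11400)⁴·(1.31×10⁸/5.70×10¹¹)² = 50.58 W/m².
For an isothermal sphere T⁴ = (1−a)S/(4σ) = 2.230×10⁸ K⁴.

T ≈ 122 K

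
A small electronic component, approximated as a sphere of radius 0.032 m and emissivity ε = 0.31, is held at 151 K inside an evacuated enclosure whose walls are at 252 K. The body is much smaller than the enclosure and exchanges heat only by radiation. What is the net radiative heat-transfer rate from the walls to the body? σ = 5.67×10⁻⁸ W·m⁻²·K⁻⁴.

P_net ≈ 0.795 W

For a small grey body in a large enclosure: P_net = εσA(T_body⁴ − T_wall⁴).
A = 4πr² = 0.01287 m²; T_body⁴ − T_wall⁴ = 5.199×10⁸ − 4.033×10⁹ = -3.513×10⁹ K⁴.
|P_net| = 0.31·5.67×10⁻⁸·0.01287·3.513×10⁹.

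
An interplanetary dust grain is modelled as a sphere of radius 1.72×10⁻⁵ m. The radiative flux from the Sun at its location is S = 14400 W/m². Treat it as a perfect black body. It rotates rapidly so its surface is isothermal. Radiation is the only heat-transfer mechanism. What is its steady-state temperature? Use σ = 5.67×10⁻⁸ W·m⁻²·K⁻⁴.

At equilibrium, absorbed power = emitted power.
Absorbing cross-section = πr² = 9.294×10⁻¹⁰ m²; emitting surface = 4πr² = 3.718×10⁻⁹ m² (ratio 4).
S·A_cross = εσ·A_surf·T⁴  ⇒  T⁴ = S/(4σ).
T⁴ = 1.00·14400/(4·5.67×10⁻⁸) = 6.349×10¹⁰ K⁴.
T = (6.349×10¹⁰)^(1/4).

T ≈ 502 K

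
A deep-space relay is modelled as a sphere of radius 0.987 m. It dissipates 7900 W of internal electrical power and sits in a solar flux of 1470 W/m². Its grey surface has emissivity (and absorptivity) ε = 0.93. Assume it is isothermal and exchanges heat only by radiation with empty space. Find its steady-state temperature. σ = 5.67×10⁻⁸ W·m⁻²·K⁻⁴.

At steady state, absorbed solar power + internal power = radiated power.
Absorbed: α·S·A_cross = 0.93·1470·3.060 = 4184 W (cross-section πr²).
Total input = 4184 + 7900 = 12080 W.
Radiated: εσ·A_surf·T⁴ with A_surf = 4πr² = 12.24 m².
T⁴ = 12080/(0.93·5.67×10⁻⁸·12.24) = 1.872×10¹⁰ K⁴.

T ≈ 370 K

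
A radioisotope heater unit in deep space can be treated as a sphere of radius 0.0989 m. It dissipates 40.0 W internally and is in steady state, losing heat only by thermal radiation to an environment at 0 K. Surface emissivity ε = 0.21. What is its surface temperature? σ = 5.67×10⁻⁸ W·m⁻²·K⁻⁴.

T ≈ 407 K

Steady state: internal power = radiated power, P = εσA T⁴.
Radiating area A = 4πr² = 0.1229 m².
T⁴ = P/(εσA) = 40.0/(0.21·5.67×10⁻⁸·0.1229) = 2.733×10¹⁰ K⁴.
T = (2.733×10¹⁰)^(1/4).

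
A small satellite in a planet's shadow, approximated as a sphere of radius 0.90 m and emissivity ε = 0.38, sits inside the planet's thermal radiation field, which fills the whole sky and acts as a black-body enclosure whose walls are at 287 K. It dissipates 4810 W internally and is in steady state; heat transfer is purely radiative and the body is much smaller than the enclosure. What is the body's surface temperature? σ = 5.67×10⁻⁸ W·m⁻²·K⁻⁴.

For a small grey body in a large enclosure, net radiated power = εσA(T⁴ − T_w⁴).
Steady state: P = εσA(T⁴ − T_w⁴) with A = 4πr² = 10.18 m².
T⁴ = P/(εσA) + T_w⁴ = 4810/(0.38·5.67×10⁻⁸·10.18) + (287)⁴
    = 2.193×10¹⁰ + 6.785×10⁹ = 2.872×10¹⁰ K⁴.

T ≈ 412 K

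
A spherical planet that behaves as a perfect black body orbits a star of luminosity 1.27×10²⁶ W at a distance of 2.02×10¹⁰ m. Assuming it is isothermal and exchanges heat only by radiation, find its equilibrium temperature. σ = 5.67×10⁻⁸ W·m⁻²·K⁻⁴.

First find the stellar flux at distance d: S = L/(4πd²) = 1.27×10²⁶/(4π·(2.02×10¹⁰)²) = 24770 W/m².
For an isothermal sphere, absorbed (1−a)S·πr² = emitted σ·4πr²·T⁴, so T⁴ = (1−a)S/(4σ).
T⁴ = 1.00·24770/(4·5.67×10⁻⁸) = 1.092×10¹¹ K⁴.

T ≈ 575 K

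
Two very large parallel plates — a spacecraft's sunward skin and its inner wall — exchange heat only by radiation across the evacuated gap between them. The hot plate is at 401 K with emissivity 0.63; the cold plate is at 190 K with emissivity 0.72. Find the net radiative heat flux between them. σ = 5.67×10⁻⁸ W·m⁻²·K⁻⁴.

q ≈ 704 W/m²

For two infinite grey parallel plates, q = σ(T₁⁴ − T₂⁴)/(1/ε₁ + 1/ε₂ − 1).
T₁⁴ − T₂⁴ = 2.586×10¹⁰ − 1.303×10⁹ = 2.455×10¹⁰ K⁴.
1/ε₁ + 1/ε₂ − 1 = 1.587 + 1.389 − 1 = 1.976.
q = 5.67×10⁻⁸ × 2.455×10¹⁰ / 1.976.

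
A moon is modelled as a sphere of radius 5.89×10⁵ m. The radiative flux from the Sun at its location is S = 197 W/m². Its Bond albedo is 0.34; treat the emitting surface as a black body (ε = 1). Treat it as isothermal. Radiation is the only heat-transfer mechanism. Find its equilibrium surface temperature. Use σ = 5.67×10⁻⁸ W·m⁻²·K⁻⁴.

At equilibrium, absorbed power = emitted power.
Absorbing cross-section = πr² = 1.090×10¹² m²; emitting surface = 4πr² = 4.360×10¹² m² (ratio 4).
(1−a)S·A_cross = εσ·A_surf·T⁴  ⇒  T⁴ = (1−a)S/(4σ).
T⁴ = 0.660·197/(4·5.67×10⁻⁸) = 5.733×10⁸ K⁴.
T = (5.733×10⁸)^(1/4).

T ≈ 155 K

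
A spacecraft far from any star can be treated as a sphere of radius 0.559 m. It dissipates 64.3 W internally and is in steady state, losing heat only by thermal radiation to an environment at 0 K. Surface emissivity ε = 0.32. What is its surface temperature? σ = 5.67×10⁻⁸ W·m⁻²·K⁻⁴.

T ≈ 173 K

Steady state: internal power = radiated power, P = εσA T⁴.
Radiating area A = 4πr² = 3.927 m².
T⁴ = P/(εσA) = 64.3/(0.32·5.67×10⁻⁸·3.927) = 9.025×10⁸ K⁴.
T = (9.025×10⁸)^(1/4).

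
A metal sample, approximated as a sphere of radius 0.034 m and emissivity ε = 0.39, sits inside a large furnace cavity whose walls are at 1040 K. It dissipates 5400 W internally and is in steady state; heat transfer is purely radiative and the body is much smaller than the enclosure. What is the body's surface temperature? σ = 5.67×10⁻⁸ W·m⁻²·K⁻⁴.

T ≈ 2060 K

For a small grey body in a large enclosure, net radiated power = εσA(T⁴ − T_w⁴).
Steady state: P = εσA(T⁴ − T_w⁴) with A = 4πr² = 0.01453 m².
T⁴ = P/(εσA) + T_w⁴ = 5400/(0.39·5.67×10⁻⁸·0.01453) + (1040)⁴
    = 1.681×10¹³ + 1.170×10¹² = 1.798×10¹³ K⁴.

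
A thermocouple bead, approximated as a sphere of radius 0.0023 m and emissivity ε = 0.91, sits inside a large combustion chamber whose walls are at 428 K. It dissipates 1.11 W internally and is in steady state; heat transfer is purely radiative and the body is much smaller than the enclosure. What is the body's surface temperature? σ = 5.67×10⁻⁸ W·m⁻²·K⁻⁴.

For a small grey body in a large enclosure, net radiated power = εσA(T⁴ − T_w⁴).
Steady state: P = εσA(T⁴ − T_w⁴) with A = 4πr² = 6.648×10⁻⁵ m².
T⁴ = P/(εσA) + T_w⁴ = 1.11/(0.91·5.67×10⁻⁸·6.648×10⁻⁵) + (428)⁴
    = 3.236×10¹¹ + 3.356×10¹⁰ = 3.572×10¹¹ K⁴.

T ≈ 773 K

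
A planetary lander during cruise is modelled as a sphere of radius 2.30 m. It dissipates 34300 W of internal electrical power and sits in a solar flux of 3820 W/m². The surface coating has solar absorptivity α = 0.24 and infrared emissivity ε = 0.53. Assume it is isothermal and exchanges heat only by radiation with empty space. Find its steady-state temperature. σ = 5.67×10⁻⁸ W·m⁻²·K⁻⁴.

At steady state, absorbed solar power + internal power = radiated power.
Absorbed: α·S·A_cross = 0.24·3820·16.62 = 15240 W (cross-section πr²).
Total input = 15240 + 34300 = 49540 W.
Radiated: εσ·A_surf·T⁴ with A_surf = 4πr² = 66.48 m².
T⁴ = 49540/(0.53·5.67×10⁻⁸·66.48) = 2.480×10¹⁰ K⁴.

T ≈ 397 K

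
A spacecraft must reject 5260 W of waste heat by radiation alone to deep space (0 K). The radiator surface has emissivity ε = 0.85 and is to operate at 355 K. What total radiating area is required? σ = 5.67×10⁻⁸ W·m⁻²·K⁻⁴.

P = εσA T⁴ ⇒ A = P/(εσT⁴).
T⁴ = 1.588×10¹⁰ K⁴.
A = 5260/(0.85 × 5.67×10⁻⁸ × 1.588×10¹⁰).

A ≈ 6.87 m²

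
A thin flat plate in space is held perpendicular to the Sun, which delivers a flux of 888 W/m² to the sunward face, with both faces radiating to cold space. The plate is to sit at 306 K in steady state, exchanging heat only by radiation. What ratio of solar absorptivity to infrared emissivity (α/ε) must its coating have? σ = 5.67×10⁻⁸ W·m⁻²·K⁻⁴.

Balance: αS·A = εσ·2A·T⁴ ⇒ α/ε = 2σT⁴/S.
α/ε = 2·5.67×10⁻⁸·(306)⁴/888 = 2·5.67×10⁻⁸·8.768×10⁹/888.

α/ε ≈ 1.12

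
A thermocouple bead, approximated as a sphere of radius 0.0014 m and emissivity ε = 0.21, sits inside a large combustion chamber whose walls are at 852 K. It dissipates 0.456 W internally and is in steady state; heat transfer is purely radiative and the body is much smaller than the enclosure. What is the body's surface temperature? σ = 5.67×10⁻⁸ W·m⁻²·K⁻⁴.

For a small grey body in a large enclosure, net radiated power = εσA(T⁴ − T_w⁴).
Steady state: P = εσA(T⁴ − T_w⁴) with A = 4πr² = 2.463×10⁻⁵ m².
T⁴ = P/(εσA) + T_w⁴ = 0.456/(0.21·5.67×10⁻⁸·2.463×10⁻⁵) + (852)⁴
    = 1.555×10¹² + 5.269×10¹¹ = 2.082×10¹² K⁴.

T ≈ 1200 K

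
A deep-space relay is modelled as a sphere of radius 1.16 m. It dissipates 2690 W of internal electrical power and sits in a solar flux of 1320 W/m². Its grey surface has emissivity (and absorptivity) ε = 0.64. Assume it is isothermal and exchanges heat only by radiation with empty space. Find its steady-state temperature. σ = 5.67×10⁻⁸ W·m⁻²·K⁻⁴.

T ≈ 318 K

At steady state, absorbed solar power + internal power = radiated power.
Absorbed: α·S·A_cross = 0.64·1320·4.227 = 3571 W (cross-section πr²).
Total input = 3571 + 2690 = 6261 W.
Radiated: εσ·A_surf·T⁴ with A_surf = 4πr² = 16.91 m².
T⁴ = 6261/(0.64·5.67×10⁻⁸·16.91) = 1.020×10¹⁰ K⁴.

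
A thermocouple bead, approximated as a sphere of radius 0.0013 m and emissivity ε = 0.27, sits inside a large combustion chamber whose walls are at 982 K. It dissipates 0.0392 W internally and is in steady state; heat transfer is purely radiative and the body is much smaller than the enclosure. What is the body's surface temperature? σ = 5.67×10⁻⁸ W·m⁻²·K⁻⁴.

For a small grey body in a large enclosure, net radiated power = εσA(T⁴ − T_w⁴).
Steady state: P = εσA(T⁴ − T_w⁴) with A = 4πr² = 2.124×10⁻⁵ m².
T⁴ = P/(εσA) + T_w⁴ = 0.0392/(0.27·5.67×10⁻⁸·2.124×10⁻⁵) + (982)⁴
    = 1.206×10¹¹ + 9.299×10¹¹ = 1.050×10¹² K⁴.

T ≈ 1010 K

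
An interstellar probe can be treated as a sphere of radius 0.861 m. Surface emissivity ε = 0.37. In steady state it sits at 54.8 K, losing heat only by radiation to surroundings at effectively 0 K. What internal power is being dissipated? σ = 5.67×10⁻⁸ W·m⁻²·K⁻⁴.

P ≈ 1.76 W

Steady state: P = εσA T⁴.
A = 4πr² = 9.316 m²; T⁴ = (54.8)⁴ = 9.018×10⁶ K⁴.
P = 0.37 × 5.67×10⁻⁸ × 9.316 × 9.018×10⁶.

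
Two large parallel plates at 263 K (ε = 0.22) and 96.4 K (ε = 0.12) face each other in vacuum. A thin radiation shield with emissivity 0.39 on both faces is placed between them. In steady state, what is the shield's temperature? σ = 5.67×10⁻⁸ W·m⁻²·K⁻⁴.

In steady state the net flux on the hot side equals that on the cold side.
σ(T₁⁴−T_s⁴)/D₁ = σ(T_s⁴−T₂⁴)/D₂, with D₁ = 1/ε₁+1/ε_s−1 = 6.110, D₂ = 1/ε_s+1/ε₂−1 = 9.897.
Solve for T_s⁴: T_s⁴ = (D₂·T₁⁴ + D₁·T₂⁴)/(D₁+D₂) = 2.991×10⁹ K⁴.

T_s ≈ 234 K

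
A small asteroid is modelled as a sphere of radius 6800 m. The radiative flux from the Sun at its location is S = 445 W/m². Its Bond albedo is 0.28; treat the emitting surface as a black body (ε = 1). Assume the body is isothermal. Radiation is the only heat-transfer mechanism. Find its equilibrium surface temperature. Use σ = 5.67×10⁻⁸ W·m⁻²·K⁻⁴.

At equilibrium, absorbed power = emitted power.
Absorbing cross-section = πr² = 1.453×10⁸ m²; emitting surface = 4πr² = 5.811×10⁸ m² (ratio 4).
(1−a)S·A_cross = εσ·A_surf·T⁴  ⇒  T⁴ = (1−a)S/(4σ).
T⁴ = 0.720·445/(4·5.67×10⁻⁸) = 1.413×10⁹ K⁴.
T = (1.413×10⁹)^(1/4).

T ≈ 194 K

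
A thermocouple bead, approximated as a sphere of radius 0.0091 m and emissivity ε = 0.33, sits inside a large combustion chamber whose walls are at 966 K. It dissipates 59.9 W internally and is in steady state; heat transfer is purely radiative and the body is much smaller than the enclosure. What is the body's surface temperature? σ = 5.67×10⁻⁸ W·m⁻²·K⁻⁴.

For a small grey body in a large enclosure, net radiated power = εσA(T⁴ − T_w⁴).
Steady state: P = εσA(T⁴ − T_w⁴) with A = 4πr² = 0.001041 m².
T⁴ = P/(εσA) + T_w⁴ = 59.9/(0.33·5.67×10⁻⁸·0.001041) + (966)⁴
    = 3.076×10¹² + 8.708×10¹¹ = 3.947×10¹² K⁴.

T ≈ 1410 K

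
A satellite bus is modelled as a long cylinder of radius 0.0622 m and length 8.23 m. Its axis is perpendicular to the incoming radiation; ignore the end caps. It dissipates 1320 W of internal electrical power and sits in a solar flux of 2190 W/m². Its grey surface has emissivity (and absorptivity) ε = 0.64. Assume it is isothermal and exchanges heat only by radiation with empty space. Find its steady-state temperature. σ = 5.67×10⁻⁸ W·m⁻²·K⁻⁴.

T ≈ 392 K

At steady state, absorbed solar power + internal power = radiated power.
Absorbed: α·S·A_cross = 0.64·2190·1.024 = 1435 W (cross-section 2rL).
Total input = 1435 + 1320 = 2755 W.
Radiated: εσ·A_surf·T⁴ with A_surf = 2πrL = 3.216 m².
T⁴ = 2755/(0.64·5.67×10⁻⁸·3.216) = 2.360×10¹⁰ K⁴.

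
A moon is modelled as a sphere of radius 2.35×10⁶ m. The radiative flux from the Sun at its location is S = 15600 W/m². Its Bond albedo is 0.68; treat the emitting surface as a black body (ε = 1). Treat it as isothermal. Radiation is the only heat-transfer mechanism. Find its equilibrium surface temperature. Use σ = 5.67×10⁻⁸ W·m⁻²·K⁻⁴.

T ≈ 385 K

At equilibrium, absorbed power = emitted power.
Absorbing cross-section = πr² = 1.735×10¹³ m²; emitting surface = 4πr² = 6.940×10¹³ m² (ratio 4).
(1−a)S·A_cross = εσ·A_surf·T⁴  ⇒  T⁴ = (1−a)S/(4σ).
T⁴ = 0.320·15600/(4·5.67×10⁻⁸) = 2.201×10¹⁰ K⁴.
T = (2.201×10¹⁰)^(1/4).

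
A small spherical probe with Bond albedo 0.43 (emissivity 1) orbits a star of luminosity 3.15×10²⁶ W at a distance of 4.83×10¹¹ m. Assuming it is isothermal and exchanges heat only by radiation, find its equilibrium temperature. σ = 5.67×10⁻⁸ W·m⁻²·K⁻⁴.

First find the stellar flux at distance d: S = L/(4πd²) = 3.15×10²⁶/(4π·(4.83×10¹¹)²) = 107.5 W/m².
For an isothermal sphere, absorbed (1−a)S·πr² = emitted σ·4πr²·T⁴, so T⁴ = (1−a)S/(4σ).
T⁴ = 0.570·107.5/(4·5.67×10⁻⁸) = 2.700×10⁸ K⁴.

T ≈ 128 K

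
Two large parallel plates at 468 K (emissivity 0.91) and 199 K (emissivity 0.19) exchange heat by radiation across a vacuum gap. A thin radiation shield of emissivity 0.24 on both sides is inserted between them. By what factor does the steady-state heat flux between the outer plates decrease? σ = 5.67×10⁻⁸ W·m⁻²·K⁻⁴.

factor ≈ 2.37

Without shield: q₀ = σΔ(T⁴)/(1/ε₁+1/ε₂−1) with denominator 5.362.
With shield the two gaps are in series; the resistances add: (1/ε₁+1/ε_s−1)+(1/ε_s+1/ε₂−1) = 4.266+8.430 = 12.70.
Heat-flux ratio q₀/q = 12.70/5.362.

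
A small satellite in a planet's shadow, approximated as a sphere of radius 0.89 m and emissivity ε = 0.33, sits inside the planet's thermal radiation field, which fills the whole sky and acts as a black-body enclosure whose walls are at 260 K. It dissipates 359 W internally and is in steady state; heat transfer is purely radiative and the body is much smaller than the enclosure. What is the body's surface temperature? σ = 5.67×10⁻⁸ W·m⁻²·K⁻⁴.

For a small grey body in a large enclosure, net radiated power = εσA(T⁴ − T_w⁴).
Steady state: P = εσA(T⁴ − T_w⁴) with A = 4πr² = 9.954 m².
T⁴ = P/(εσA) + T_w⁴ = 359/(0.33·5.67×10⁻⁸·9.954) + (260)⁴
    = 1.928×10⁹ + 4.570×10⁹ = 6.497×10⁹ K⁴.

T ≈ 284 K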